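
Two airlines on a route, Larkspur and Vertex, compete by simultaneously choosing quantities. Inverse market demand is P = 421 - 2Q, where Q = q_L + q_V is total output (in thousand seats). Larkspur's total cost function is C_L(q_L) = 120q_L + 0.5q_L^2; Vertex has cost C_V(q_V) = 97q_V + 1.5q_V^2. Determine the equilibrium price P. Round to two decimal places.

261.19

Larkspur's profit: π_L = (421 - 2Q)q_L - (120q_L + (1/2)q_L²). Setting ∂π_L/∂q_L = 0: 301 - 5q_L - 2(q_V) = 0.
Vertex's profit: π_V = (421 - 2Q)q_V - (97q_V + (3/2)q_V²). Setting ∂π_V/∂q_V = 0: 324 - 7q_V - 2(q_L) = 0.
So q_L = (301 - 2q_V)/5 and q_V = (324 - 2q_L)/7.
Solving the pair: q_L = 1459/31, q_V = 1018/31.
Total output Q = 79.9032, so price P = 421 - 2·79.9032 = 261.1935.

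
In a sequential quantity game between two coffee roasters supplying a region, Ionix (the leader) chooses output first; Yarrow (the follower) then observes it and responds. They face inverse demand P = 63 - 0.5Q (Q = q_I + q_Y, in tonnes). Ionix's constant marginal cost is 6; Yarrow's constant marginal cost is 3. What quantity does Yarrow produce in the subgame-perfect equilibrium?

33

Solve by backward induction. Given q_I, the follower Yarrow maximises π_Y = (63 - (1/2)q_I - (1/2)q_Y)q_Y - 3q_Y.
∂π_Y/∂q_Y = 60 - (1/2)q_I - q_Y = 0 gives the reaction function q_Y = (60 - (1/2)q_I).
The leader anticipates this reaction. Substituting into P = 63 - 0.5Q gives P = 33 - (1/4)q_I, so π_I = (33 - (1/4)q_I)q_I - 6q_I.
Leader FOC: 27 - (1/2)q_I = 0, so q_I = 54.
Then q_Y = (60 - (1/2)·54) = 33.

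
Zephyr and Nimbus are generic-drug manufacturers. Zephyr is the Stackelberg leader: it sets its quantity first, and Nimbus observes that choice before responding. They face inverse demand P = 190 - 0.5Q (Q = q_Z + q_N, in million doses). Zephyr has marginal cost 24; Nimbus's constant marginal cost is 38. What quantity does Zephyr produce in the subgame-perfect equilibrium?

180

Solve by backward induction. Given q_Z, the follower Nimbus maximises π_N = (190 - (1/2)q_Z - (1/2)q_N)q_N - 38q_N.
∂π_N/∂q_N = 152 - (1/2)q_Z - q_N = 0 gives the reaction function q_N = (152 - (1/2)q_Z).
The leader anticipates this reaction. Substituting into P = 190 - 0.5Q gives P = 114 - (1/4)q_Z, so π_Z = (114 - (1/4)q_Z)q_Z - 24q_Z.
Maximising: ∂π_Z/∂q_Z = 90 - (1/2)q_Z = 0, giving q_Z = 180.
Then q_N = (152 - (1/2)·180) = 62.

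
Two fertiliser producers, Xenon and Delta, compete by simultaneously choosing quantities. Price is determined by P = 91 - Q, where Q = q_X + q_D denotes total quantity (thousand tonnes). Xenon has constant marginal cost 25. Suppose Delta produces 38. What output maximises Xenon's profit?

With the rival's output fixed at 38, Xenon's profit is π_X = (91 - 38 - q_X)q_X - (25q_X) = (53 - q_X)q_X - (25q_X).
∂π_X/∂q_X = 28 - 2q_X = 0, so q_X = 14.

14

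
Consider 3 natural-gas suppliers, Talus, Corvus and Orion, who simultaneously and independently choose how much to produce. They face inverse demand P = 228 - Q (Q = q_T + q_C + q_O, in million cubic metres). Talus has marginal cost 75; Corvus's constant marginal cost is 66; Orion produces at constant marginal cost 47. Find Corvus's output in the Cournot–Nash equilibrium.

Talus's profit: π_T = (228 - Q)q_T - (75q_T). Setting ∂π_T/∂q_T = 0: 153 - 2q_T - (q_C + q_O) = 0.
Corvus's profit: π_C = (228 - Q)q_C - (66q_C). Setting ∂π_C/∂q_C = 0: 162 - 2q_C - (q_T + q_O) = 0.
Orion's profit: π_O = (228 - Q)q_O - (47q_O). Setting ∂π_O/∂q_O = 0: 181 - 2q_O - (q_T + q_C) = 0.
Adding the 3 first-order conditions: 496 − 4Q = 0, so Q = 124.
Back-substituting: q_T = (153 − 124) = 29, q_C = (162 − 124) = 38, q_O = (181 − 124) = 57.

38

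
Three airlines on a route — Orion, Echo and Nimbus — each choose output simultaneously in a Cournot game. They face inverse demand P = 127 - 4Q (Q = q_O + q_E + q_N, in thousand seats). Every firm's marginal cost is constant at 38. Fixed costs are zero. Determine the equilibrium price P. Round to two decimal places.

60.25

Each firm earns π_i = (127 - 4Q)q_i - 38q_i.
Setting ∂π_i/∂q_i = 0 with rivals' quantities fixed: 89 - 8q_i - 4·Σ_{j≠i} q_j = 0.
With identical firms every q_j equals q_i, so Σ_{j≠i} q_j = 2q_i and 89 = 16q_i, giving q_i = 89/16.
Total output Q = 267/16, so price P = 127 - 4·(267/16) = 241/4.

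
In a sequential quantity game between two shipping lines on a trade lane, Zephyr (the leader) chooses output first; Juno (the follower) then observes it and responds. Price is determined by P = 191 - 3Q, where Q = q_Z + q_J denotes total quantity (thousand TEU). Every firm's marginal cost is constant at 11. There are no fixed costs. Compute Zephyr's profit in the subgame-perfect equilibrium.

The follower Juno best-responds to any q_Z: π_J = (191 - 3Q)q_J - 11q_J.
∂π_J/∂q_J = 180 - 3q_Z - 6q_J = 0 gives the reaction function q_J = (180 - 3q_Z)/6.
The leader anticipates this reaction. Substituting into P = 191 - 3Q gives P = 101 - (3/2)q_Z, so π_Z = (101 - (3/2)q_Z)q_Z - 11q_Z.
Leader FOC: 90 - 3q_Z = 0, so q_Z = 30.
Then q_J = (180 - 3·30)/6 = 15.
Price P = 191 - 3·45 = 56.
Zephyr's profit: (56 - 11)·30 = 1350.

1350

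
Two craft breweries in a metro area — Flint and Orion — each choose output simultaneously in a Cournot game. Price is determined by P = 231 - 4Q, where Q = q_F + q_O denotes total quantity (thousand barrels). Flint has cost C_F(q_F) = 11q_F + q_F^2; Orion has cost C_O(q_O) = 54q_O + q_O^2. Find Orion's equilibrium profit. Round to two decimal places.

561.30

Flint's profit: π_F = (231 - 4Q)q_F - (11q_F + q_F²). Setting ∂π_F/∂q_F = 0: 220 - 10q_F - 4(q_O) = 0.
Orion's first-order condition: 177 - 10q_O - 4(q_F) = 0.
Best responses: q_F = (220 - 4q_O)/10, q_O = (177 - 4q_F)/10.
Solving the pair: q_F = 373/21, q_O = 445/42.
Price P = 231 - 4·(397/14) = 823/7.
Orion's profit: (823/7)·(445/42) - 54·(445/42) - (445/42)² = 561.2954.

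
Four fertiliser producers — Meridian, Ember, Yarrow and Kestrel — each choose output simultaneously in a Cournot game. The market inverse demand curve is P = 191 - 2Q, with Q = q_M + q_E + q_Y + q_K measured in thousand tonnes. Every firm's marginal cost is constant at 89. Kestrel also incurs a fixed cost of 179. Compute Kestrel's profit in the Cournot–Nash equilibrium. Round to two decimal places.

29.08

A representative firm's profit is π_i = q_i(191 - 2Q) - 89q_i.
First-order condition (treating rivals' output as given): 102 - 4q_i - 2·Σ_{j≠i} q_j = 0.
With identical firms every q_j equals q_i, so Σ_{j≠i} q_j = 3q_i and 102 = 10q_i, giving q_i = 51/5.
Price P = 191 - 2·(204/5) = 547/5.
Kestrel's profit: (547/5 - 89)·(51/5) - 179 = 727/25.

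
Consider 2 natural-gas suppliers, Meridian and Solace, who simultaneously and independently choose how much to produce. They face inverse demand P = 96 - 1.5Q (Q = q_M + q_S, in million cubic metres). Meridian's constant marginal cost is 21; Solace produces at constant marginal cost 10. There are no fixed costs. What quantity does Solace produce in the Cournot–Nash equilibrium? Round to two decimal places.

21.56

Meridian's profit: π_M = (96 - 1.5Q)q_M - (21q_M). Setting ∂π_M/∂q_M = 0: 75 - 3q_M - (3/2)(q_S) = 0.
Solace's profit: π_S = (96 - 1.5Q)q_S - (10q_S). Setting ∂π_S/∂q_S = 0: 86 - 3q_S - (3/2)(q_M) = 0.
Best responses: q_M = (75 - (3/2)q_S)/3, q_S = (86 - (3/2)q_M)/3.
Substituting one into the other gives q_M = 128/9 and q_S = 194/9.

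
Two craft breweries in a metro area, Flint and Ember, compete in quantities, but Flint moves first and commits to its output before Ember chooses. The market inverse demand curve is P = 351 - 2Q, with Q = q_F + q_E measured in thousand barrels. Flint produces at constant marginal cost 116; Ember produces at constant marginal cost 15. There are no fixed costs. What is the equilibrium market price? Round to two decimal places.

149.50

Solve by backward induction. Given q_F, the follower Ember maximises π_E = (351 - 2q_F - 2q_E)q_E - 15q_E.
∂π_E/∂q_E = 336 - 2q_F - 4q_E = 0 gives the reaction function q_E = (336 - 2q_F)/4.
Flint substitutes q_E(q_F) into its own profit: π_F = q_F(351 - 2q_F - (336 - 2q_F)/2) - 116q_F = (183 - q_F)q_F - 116q_F.
The leader's first-order condition 67 - 2q_F = 0 yields q_F = 67/2.
Then q_E = (336 - 2·(67/2))/4 = 269/4.
Total output Q = 403/4, so price P = 351 - 2·(403/4) = 299/2.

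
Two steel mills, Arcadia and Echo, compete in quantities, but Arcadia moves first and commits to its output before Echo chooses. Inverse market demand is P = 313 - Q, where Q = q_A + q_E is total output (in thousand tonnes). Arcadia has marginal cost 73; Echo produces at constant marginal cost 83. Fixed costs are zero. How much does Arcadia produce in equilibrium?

Solve by backward induction. Given q_A, the follower Echo maximises π_E = (313 - q_A - q_E)q_E - 83q_E.
∂π_E/∂q_E = 230 - q_A - 2q_E = 0 gives the reaction function q_E = (230 - q_A)/2.
The leader anticipates this reaction. Substituting into P = 313 - Q gives P = 198 - (1/2)q_A, so π_A = (198 - (1/2)q_A)q_A - 73q_A.
The leader's first-order condition 125 - q_A = 0 yields q_A = 125.
Then q_E = (230 - 125)/2 = 105/2.

125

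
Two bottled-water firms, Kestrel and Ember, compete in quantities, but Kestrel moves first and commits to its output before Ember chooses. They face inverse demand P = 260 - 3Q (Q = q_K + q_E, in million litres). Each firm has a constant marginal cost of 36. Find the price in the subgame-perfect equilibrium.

Solve by backward induction. Given q_K, the follower Ember maximises π_E = (260 - 3q_K - 3q_E)q_E - 36q_E.
Follower FOC: 224 - 3q_K - 6q_E = 0, so q_E(q_K) = (224 - 3q_K)/6.
Kestrel substitutes q_E(q_K) into its own profit: π_K = q_K(260 - 3q_K - (224 - 3q_K)/2) - 36q_K = (148 - (3/2)q_K)q_K - 36q_K.
Maximising: ∂π_K/∂q_K = 112 - 3q_K = 0, giving q_K = 112/3.
Then q_E = (224 - 3·(112/3))/6 = 56/3.
Total output Q = 56, so price P = 260 - 3·56 = 92.

92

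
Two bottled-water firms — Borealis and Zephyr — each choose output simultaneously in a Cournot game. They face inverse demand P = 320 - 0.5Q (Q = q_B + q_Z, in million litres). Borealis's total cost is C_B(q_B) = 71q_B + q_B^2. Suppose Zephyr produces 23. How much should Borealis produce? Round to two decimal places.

79.17

With the rival's output fixed at 23, Borealis's profit is π_B = (320 - (1/2)·23 - (1/2)q_B)q_B - (71q_B + q_B²) = (617/2 - (1/2)q_B)q_B - (71q_B + q_B²).
∂π_B/∂q_B = 475/2 - 3q_B = 0, so q_B = 475/6.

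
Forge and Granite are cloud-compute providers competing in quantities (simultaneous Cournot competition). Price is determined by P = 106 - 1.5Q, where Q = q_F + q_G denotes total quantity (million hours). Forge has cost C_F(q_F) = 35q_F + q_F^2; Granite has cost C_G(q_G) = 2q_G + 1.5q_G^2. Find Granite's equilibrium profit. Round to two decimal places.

Forge's profit: π_F = (106 - 1.5Q)q_F - (35q_F + q_F²). Setting ∂π_F/∂q_F = 0: 71 - 5q_F - (3/2)(q_G) = 0.
Granite's first-order condition: 104 - 6q_G - (3/2)(q_F) = 0.
So q_F = (71 - (3/2)q_G)/5 and q_G = (104 - (3/2)q_F)/6.
Substituting one into the other gives q_F = 360/37 and q_G = 1654/111.
Price P = 106 - (3/2)·24.6306 = 69.0541.
Granite's profit: 69.0541·(1654/111) - 2·(1654/111) - (3/2)(1654/111)² = 666.1105.

666.11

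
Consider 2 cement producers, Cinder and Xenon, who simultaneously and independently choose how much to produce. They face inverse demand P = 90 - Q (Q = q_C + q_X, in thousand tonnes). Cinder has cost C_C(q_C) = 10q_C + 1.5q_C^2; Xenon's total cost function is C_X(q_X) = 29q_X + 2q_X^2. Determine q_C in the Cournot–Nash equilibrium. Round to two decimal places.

14.45

Cinder's profit: π_C = (90 - Q)q_C - (10q_C + (3/2)q_C²). Setting ∂π_C/∂q_C = 0: 80 - 5q_C - (q_X) = 0.
Xenon's profit: π_X = (90 - Q)q_X - (29q_X + 2q_X²). Setting ∂π_X/∂q_X = 0: 61 - 6q_X - (q_C) = 0.
Best responses: q_C = (80 - q_X)/5, q_X = (61 - q_C)/6.
Solving the pair: q_C = 419/29, q_X = 225/29.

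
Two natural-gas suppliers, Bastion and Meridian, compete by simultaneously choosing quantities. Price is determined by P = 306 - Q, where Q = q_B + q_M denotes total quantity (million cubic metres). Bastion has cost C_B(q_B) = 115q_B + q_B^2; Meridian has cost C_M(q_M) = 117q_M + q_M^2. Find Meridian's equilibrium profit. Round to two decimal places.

2837.56

Bastion's profit: π_B = (306 - Q)q_B - (115q_B + q_B²). Setting ∂π_B/∂q_B = 0: 191 - 4q_B - (q_M) = 0.
Meridian's first-order condition: 189 - 4q_M - (q_B) = 0.
So q_B = (191 - q_M)/4 and q_M = (189 - q_B)/4.
Solving the pair: q_B = 115/3, q_M = 113/3.
Price P = 306 - 76 = 230.
Meridian's profit: 230·(113/3) - 117·(113/3) - (113/3)² = 2837.5556.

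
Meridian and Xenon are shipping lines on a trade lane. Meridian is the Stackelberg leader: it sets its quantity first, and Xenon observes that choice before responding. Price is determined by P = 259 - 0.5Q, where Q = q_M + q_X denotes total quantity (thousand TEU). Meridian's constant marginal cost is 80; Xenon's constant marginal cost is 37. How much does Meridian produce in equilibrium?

The follower Xenon best-responds to any q_M: π_X = (259 - 0.5Q)q_X - 37q_X.
Setting the follower's marginal profit to zero, 222 - (1/2)q_M - q_X = 0, i.e. q_X = (222 - (1/2)q_M).
The leader anticipates this reaction. Substituting into P = 259 - 0.5Q gives P = 148 - (1/4)q_M, so π_M = (148 - (1/4)q_M)q_M - 80q_M.
Leader FOC: 68 - (1/2)q_M = 0, so q_M = 136.
Then q_X = (222 - (1/2)·136) = 154.

136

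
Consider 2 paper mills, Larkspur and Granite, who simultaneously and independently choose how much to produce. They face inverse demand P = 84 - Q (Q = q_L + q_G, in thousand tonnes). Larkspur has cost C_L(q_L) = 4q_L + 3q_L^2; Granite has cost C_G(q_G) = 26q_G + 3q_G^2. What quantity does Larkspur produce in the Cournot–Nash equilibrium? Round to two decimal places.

Larkspur's profit: π_L = (84 - Q)q_L - (4q_L + 3q_L²). Setting ∂π_L/∂q_L = 0: 80 - 8q_L - (q_G) = 0.
Granite's profit: π_G = (84 - Q)q_G - (26q_G + 3q_G²). Setting ∂π_G/∂q_G = 0: 58 - 8q_G - (q_L) = 0.
Best responses: q_L = (80 - q_G)/8, q_G = (58 - q_L)/8.
Solving the pair: q_L = 194/21, q_G = 128/21.

9.24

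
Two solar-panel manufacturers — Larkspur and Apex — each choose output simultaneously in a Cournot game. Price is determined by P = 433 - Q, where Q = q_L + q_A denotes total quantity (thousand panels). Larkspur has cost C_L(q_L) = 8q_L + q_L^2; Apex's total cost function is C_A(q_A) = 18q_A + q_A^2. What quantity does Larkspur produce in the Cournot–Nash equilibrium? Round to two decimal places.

Larkspur's profit: π_L = (433 - Q)q_L - (8q_L + q_L²). Setting ∂π_L/∂q_L = 0: 425 - 4q_L - (q_A) = 0.
Apex's profit: π_A = (433 - Q)q_A - (18q_A + q_A²). Setting ∂π_A/∂q_A = 0: 415 - 4q_A - (q_L) = 0.
So q_L = (425 - q_A)/4 and q_A = (415 - q_L)/4.
Solving the pair: q_L = 257/3, q_A = 247/3.

85.67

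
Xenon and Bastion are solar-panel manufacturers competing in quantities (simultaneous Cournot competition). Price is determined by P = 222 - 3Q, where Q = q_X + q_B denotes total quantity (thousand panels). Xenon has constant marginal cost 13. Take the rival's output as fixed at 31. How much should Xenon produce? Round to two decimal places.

With the rival's output fixed at 31, Xenon's profit is π_X = (222 - 3·31 - 3q_X)q_X - (13q_X) = (129 - 3q_X)q_X - (13q_X).
∂π_X/∂q_X = 116 - 6q_X = 0, so q_X = 58/3.

19.33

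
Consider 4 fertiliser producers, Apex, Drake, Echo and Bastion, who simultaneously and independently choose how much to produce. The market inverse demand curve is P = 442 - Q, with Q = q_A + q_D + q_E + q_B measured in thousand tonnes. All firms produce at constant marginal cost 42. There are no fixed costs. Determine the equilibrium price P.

122

A representative firm's profit is π_i = q_i(442 - Q) - 42q_i.
First-order condition (treating rivals' output as given): 400 - 2q_i - Σ_{j≠i} q_j = 0.
With identical firms every q_j equals q_i, so Σ_{j≠i} q_j = 3q_i and 400 = 5q_i, giving q_i = 80.
Total output Q = 320, so price P = 442 - 320 = 122.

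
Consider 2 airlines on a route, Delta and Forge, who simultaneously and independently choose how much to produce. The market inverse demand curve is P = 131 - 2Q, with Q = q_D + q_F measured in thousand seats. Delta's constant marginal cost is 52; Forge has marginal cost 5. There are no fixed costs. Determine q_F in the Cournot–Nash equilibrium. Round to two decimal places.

Delta's profit: π_D = (131 - 2Q)q_D - (52q_D). Setting ∂π_D/∂q_D = 0: 79 - 4q_D - 2(q_F) = 0.
Forge's first-order condition: 126 - 4q_F - 2(q_D) = 0.
Rearranging gives the reaction functions q_D = (79 - 2q_F)/4 and q_F = (126 - 2q_D)/4.
Solving the pair: q_D = 16/3, q_F = 173/6.

28.83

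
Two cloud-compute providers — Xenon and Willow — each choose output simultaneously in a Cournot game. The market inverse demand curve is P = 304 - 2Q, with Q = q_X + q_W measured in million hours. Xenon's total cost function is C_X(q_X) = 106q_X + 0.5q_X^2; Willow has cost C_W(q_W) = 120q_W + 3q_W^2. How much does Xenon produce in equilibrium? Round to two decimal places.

35.04

Xenon's profit: π_X = (304 - 2Q)q_X - (106q_X + (1/2)q_X²). Setting ∂π_X/∂q_X = 0: 198 - 5q_X - 2(q_W) = 0.
Willow's profit: π_W = (304 - 2Q)q_W - (120q_W + 3q_W²). Setting ∂π_W/∂q_W = 0: 184 - 10q_W - 2(q_X) = 0.
Rearranging gives the reaction functions q_X = (198 - 2q_W)/5 and q_W = (184 - 2q_X)/10.
Solving the pair: q_X = 806/23, q_W = 262/23.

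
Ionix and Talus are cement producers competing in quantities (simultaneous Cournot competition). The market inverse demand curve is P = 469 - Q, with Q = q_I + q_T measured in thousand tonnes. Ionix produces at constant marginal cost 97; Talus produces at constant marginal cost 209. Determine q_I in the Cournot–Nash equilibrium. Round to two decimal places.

Ionix's profit: π_I = (469 - Q)q_I - (97q_I). Setting ∂π_I/∂q_I = 0: 372 - 2q_I - (q_T) = 0.
Talus's first-order condition: 260 - 2q_T - (q_I) = 0.
Best responses: q_I = (372 - q_T)/2, q_T = (260 - q_I)/2.
Substituting one into the other gives q_I = 484/3 and q_T = 148/3.

161.33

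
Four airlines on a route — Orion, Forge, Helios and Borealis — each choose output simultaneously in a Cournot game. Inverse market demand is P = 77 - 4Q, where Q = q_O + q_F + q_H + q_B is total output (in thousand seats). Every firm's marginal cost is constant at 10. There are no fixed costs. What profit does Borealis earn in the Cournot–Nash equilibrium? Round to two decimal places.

44.89

A representative firm's profit is π_i = q_i(77 - 4Q) - 10q_i.
First-order condition (treating rivals' output as given): 67 - 8q_i - 4·Σ_{j≠i} q_j = 0.
With identical firms every q_j equals q_i, so Σ_{j≠i} q_j = 3q_i and 67 = 20q_i, giving q_i = 67/20.
Price P = 77 - 4·(67/5) = 117/5.
Borealis's profit: (117/5 - 10)·(67/20) = 44.8900.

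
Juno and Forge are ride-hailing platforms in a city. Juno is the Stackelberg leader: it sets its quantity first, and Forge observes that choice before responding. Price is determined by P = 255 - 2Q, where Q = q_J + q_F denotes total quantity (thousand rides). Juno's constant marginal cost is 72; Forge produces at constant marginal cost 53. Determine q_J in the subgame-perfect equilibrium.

41

Solve by backward induction. Given q_J, the follower Forge maximises π_F = (255 - 2q_J - 2q_F)q_F - 53q_F.
∂π_F/∂q_F = 202 - 2q_J - 4q_F = 0 gives the reaction function q_F = (202 - 2q_J)/4.
The leader anticipates this reaction. Substituting into P = 255 - 2Q gives P = 154 - q_J, so π_J = (154 - q_J)q_J - 72q_J.
Leader FOC: 82 - 2q_J = 0, so q_J = 41.
Then q_F = (202 - 2·41)/4 = 30.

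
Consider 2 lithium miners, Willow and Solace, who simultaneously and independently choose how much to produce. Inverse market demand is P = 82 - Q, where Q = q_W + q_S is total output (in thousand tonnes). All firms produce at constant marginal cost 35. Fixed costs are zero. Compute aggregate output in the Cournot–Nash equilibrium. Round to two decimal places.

31.33

A representative firm's profit is π_i = q_i(82 - Q) - 35q_i.
First-order condition (treating rivals' output as given): 47 - 2q_i - q_j = 0.
By symmetry each firm produces the same amount; substituting q_j = q_i yields q_i = 47/3.
Total output Q = 47/3 + 47/3 = 94/3.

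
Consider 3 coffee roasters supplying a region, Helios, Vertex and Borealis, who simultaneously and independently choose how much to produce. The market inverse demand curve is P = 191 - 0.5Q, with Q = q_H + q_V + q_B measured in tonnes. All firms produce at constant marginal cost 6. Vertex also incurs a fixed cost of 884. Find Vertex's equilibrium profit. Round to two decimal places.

Each firm earns π_i = (191 - 0.5Q)q_i - 6q_i.
First-order condition (treating rivals' output as given): 185 - q_i - (1/2)·Σ_{j≠i} q_j = 0.
With identical firms every q_j equals q_i, so Σ_{j≠i} q_j = 2q_i and 185 = 2q_i, giving q_i = 185/2.
Price P = 191 - (1/2)·(555/2) = 209/4.
Vertex's profit: (209/4 - 6)·(185/2) - 884 = 3394.1250.

3394.13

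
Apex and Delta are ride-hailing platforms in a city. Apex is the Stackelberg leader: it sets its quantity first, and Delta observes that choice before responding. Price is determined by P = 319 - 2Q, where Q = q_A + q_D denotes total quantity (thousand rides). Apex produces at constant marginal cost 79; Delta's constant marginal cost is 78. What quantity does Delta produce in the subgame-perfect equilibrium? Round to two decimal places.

30.38

The follower Delta best-responds to any q_A: π_D = (319 - 2Q)q_D - 78q_D.
∂π_D/∂q_D = 241 - 2q_A - 4q_D = 0 gives the reaction function q_D = (241 - 2q_A)/4.
The leader anticipates this reaction. Substituting into P = 319 - 2Q gives P = 397/2 - q_A, so π_A = (397/2 - q_A)q_A - 79q_A.
Leader FOC: 239/2 - 2q_A = 0, so q_A = 239/4.
Then q_D = (241 - 2·(239/4))/4 = 243/8.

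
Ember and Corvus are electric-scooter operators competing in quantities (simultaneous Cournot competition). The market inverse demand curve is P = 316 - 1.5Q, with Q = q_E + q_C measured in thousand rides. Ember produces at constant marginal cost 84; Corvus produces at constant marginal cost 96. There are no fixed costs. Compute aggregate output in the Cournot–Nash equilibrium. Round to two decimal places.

Ember's profit: π_E = (316 - 1.5Q)q_E - (84q_E). Setting ∂π_E/∂q_E = 0: 232 - 3q_E - (3/2)(q_C) = 0.
Corvus's first-order condition: 220 - 3q_C - (3/2)(q_E) = 0.
Best responses: q_E = (232 - (3/2)q_C)/3, q_C = (220 - (3/2)q_E)/3.
Solving the pair: q_E = 488/9, q_C = 416/9.
Total output Q = 488/9 + 416/9 = 904/9.

100.44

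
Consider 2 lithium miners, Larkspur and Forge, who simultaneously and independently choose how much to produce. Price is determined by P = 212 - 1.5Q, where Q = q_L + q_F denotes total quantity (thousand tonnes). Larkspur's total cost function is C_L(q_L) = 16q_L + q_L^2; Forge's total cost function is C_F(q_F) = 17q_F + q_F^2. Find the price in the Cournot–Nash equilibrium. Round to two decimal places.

121.77

Larkspur's profit: π_L = (212 - 1.5Q)q_L - (16q_L + q_L²). Setting ∂π_L/∂q_L = 0: 196 - 5q_L - (3/2)(q_F) = 0.
Forge's profit: π_F = (212 - 1.5Q)q_F - (17q_F + q_F²). Setting ∂π_F/∂q_F = 0: 195 - 5q_F - (3/2)(q_L) = 0.
So q_L = (196 - (3/2)q_F)/5 and q_F = (195 - (3/2)q_L)/5.
Substituting one into the other gives q_L = 30.2198 and q_F = 29.9341.
Total output Q = 782/13, so price P = 212 - (3/2)·(782/13) = 1583/13.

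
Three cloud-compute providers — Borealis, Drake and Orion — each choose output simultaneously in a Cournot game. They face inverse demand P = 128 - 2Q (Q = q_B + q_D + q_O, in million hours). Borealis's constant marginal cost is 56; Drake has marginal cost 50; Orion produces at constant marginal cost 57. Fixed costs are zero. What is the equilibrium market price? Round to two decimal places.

Borealis's profit: π_B = (128 - 2Q)q_B - (56q_B). Setting ∂π_B/∂q_B = 0: 72 - 4q_B - 2(q_D + q_O) = 0.
Drake's first-order condition: 78 - 4q_D - 2(q_B + q_O) = 0.
Orion's profit: π_O = (128 - 2Q)q_O - (57q_O). Setting ∂π_O/∂q_O = 0: 71 - 4q_O - 2(q_B + q_D) = 0.
Adding the 3 conditions: 221 − 4Q − 4Q = 0, i.e. Q = 221/8.
Back-substituting: q_B = (72 − 221/4)/2 = 67/8, q_D = (78 − 221/4)/2 = 91/8, q_O = (71 − 221/4)/2 = 63/8.
Total output Q = 221/8, so price P = 128 - 2·(221/8) = 291/4.

72.75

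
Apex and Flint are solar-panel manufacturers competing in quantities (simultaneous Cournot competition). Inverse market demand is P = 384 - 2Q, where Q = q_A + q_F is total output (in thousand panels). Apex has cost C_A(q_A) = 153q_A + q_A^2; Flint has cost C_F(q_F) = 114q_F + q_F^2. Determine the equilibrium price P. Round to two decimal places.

Apex's profit: π_A = (384 - 2Q)q_A - (153q_A + q_A²). Setting ∂π_A/∂q_A = 0: 231 - 6q_A - 2(q_F) = 0.
Flint's profit: π_F = (384 - 2Q)q_F - (114q_F + q_F²). Setting ∂π_F/∂q_F = 0: 270 - 6q_F - 2(q_A) = 0.
Best responses: q_A = (231 - 2q_F)/6, q_F = (270 - 2q_A)/6.
Substituting one into the other gives q_A = 423/16 and q_F = 579/16.
Total output Q = 501/8, so price P = 384 - 2·(501/8) = 1035/4.

258.75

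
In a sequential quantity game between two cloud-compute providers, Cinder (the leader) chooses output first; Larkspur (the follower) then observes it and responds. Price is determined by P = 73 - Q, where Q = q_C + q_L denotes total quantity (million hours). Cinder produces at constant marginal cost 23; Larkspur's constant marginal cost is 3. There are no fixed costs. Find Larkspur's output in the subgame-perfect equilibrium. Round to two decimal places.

27.50

The follower Larkspur best-responds to any q_C: π_L = (73 - Q)q_L - 3q_L.
Setting the follower's marginal profit to zero, 70 - q_C - 2q_L = 0, i.e. q_L = (70 - q_C)/2.
Cinder substitutes q_L(q_C) into its own profit: π_C = q_C(73 - q_C - (70 - q_C)/2) - 23q_C = (38 - (1/2)q_C)q_C - 23q_C.
The leader's first-order condition 15 - q_C = 0 yields q_C = 15.
Then q_L = (70 - 15)/2 = 55/2.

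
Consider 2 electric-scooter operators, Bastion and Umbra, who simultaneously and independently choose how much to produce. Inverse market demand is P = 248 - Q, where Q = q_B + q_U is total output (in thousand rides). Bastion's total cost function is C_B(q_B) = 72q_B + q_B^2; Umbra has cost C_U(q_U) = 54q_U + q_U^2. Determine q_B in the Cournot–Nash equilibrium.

34

Bastion's profit: π_B = (248 - Q)q_B - (72q_B + q_B²). Setting ∂π_B/∂q_B = 0: 176 - 4q_B - (q_U) = 0.
Umbra's profit: π_U = (248 - Q)q_U - (54q_U + q_U²). Setting ∂π_U/∂q_U = 0: 194 - 4q_U - (q_B) = 0.
Rearranging gives the reaction functions q_B = (176 - q_U)/4 and q_U = (194 - q_B)/4.
Substituting one into the other gives q_B = 34 and q_U = 40.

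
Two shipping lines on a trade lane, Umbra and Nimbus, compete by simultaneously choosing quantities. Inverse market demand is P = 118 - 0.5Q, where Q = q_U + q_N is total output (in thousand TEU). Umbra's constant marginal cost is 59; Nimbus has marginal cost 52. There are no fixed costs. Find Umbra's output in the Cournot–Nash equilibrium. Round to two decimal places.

34.67

Umbra's profit: π_U = (118 - 0.5Q)q_U - (59q_U). Setting ∂π_U/∂q_U = 0: 59 - q_U - (1/2)(q_N) = 0.
Nimbus's first-order condition: 66 - q_N - (1/2)(q_U) = 0.
Best responses: q_U = (59 - (1/2)q_N), q_N = (66 - (1/2)q_U).
Substituting one into the other gives q_U = 104/3 and q_N = 146/3.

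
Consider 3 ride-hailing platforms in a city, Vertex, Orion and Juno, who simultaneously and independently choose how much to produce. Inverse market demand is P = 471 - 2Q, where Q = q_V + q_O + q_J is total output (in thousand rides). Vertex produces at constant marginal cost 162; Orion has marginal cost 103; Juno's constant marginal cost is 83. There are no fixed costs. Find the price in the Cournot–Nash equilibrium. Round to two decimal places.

204.75

Vertex's profit: π_V = (471 - 2Q)q_V - (162q_V). Setting ∂π_V/∂q_V = 0: 309 - 4q_V - 2(q_O + q_J) = 0.
Orion's first-order condition: 368 - 4q_O - 2(q_V + q_J) = 0.
Juno's first-order condition: 388 - 4q_J - 2(q_V + q_O) = 0.
Adding the 3 conditions: 1065 − 4Q − 4Q = 0, i.e. Q = 1065/8.
Back-substituting: q_V = (309 − 1065/4)/2 = 171/8, q_O = (368 − 1065/4)/2 = 407/8, q_J = (388 − 1065/4)/2 = 487/8.
Total output Q = 1065/8, so price P = 471 - 2·(1065/8) = 819/4.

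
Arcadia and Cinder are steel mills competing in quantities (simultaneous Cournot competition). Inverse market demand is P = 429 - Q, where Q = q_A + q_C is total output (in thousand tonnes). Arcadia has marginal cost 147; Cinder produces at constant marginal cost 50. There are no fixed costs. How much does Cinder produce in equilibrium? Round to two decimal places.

Arcadia's profit: π_A = (429 - Q)q_A - (147q_A). Setting ∂π_A/∂q_A = 0: 282 - 2q_A - (q_C) = 0.
Cinder's first-order condition: 379 - 2q_C - (q_A) = 0.
Rearranging gives the reaction functions q_A = (282 - q_C)/2 and q_C = (379 - q_A)/2.
Solving the pair: q_A = 185/3, q_C = 476/3.

158.67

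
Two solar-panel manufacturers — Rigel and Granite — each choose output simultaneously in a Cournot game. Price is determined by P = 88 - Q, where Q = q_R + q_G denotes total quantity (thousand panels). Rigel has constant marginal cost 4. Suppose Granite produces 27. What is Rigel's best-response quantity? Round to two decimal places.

With the rival's output fixed at 27, Rigel's profit is π_R = (88 - 27 - q_R)q_R - (4q_R) = (61 - q_R)q_R - (4q_R).
∂π_R/∂q_R = 57 - 2q_R = 0, so q_R = 57/2.

28.50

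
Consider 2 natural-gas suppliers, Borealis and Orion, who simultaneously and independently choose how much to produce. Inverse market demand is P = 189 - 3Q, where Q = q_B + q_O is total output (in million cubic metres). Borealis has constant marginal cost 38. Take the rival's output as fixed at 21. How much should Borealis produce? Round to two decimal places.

With the rival's output fixed at 21, Borealis's profit is π_B = (189 - 3·21 - 3q_B)q_B - (38q_B) = (126 - 3q_B)q_B - (38q_B).
∂π_B/∂q_B = 88 - 6q_B = 0, so q_B = 44/3.

14.67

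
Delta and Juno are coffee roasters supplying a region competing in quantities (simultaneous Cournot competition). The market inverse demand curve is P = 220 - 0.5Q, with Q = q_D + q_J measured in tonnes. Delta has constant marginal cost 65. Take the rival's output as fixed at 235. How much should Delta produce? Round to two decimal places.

With the rival's output fixed at 235, Delta's profit is π_D = (220 - (1/2)·235 - (1/2)q_D)q_D - (65q_D) = (205/2 - (1/2)q_D)q_D - (65q_D).
∂π_D/∂q_D = 75/2 - q_D = 0, so q_D = 75/2.

37.50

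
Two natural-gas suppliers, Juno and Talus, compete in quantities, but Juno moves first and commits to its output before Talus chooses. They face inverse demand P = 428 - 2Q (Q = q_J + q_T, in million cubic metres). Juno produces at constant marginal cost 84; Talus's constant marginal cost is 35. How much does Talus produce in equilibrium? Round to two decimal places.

61.38

Solve by backward induction. Given q_J, the follower Talus maximises π_T = (428 - 2q_J - 2q_T)q_T - 35q_T.
∂π_T/∂q_T = 393 - 2q_J - 4q_T = 0 gives the reaction function q_T = (393 - 2q_J)/4.
Juno substitutes q_T(q_J) into its own profit: π_J = q_J(428 - 2q_J - (393 - 2q_J)/2) - 84q_J = (463/2 - q_J)q_J - 84q_J.
The leader's first-order condition 295/2 - 2q_J = 0 yields q_J = 295/4.
Then q_T = (393 - 2·(295/4))/4 = 491/8.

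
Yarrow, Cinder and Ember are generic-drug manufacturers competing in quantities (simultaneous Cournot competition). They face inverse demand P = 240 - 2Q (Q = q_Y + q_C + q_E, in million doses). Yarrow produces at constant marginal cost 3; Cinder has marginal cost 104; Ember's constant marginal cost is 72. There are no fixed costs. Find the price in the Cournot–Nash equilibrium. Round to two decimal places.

Yarrow's profit: π_Y = (240 - 2Q)q_Y - (3q_Y). Setting ∂π_Y/∂q_Y = 0: 237 - 4q_Y - 2(q_C + q_E) = 0.
Cinder's profit: π_C = (240 - 2Q)q_C - (104q_C). Setting ∂π_C/∂q_C = 0: 136 - 4q_C - 2(q_Y + q_E) = 0.
Ember's profit: π_E = (240 - 2Q)q_E - (72q_E). Setting ∂π_E/∂q_E = 0: 168 - 4q_E - 2(q_Y + q_C) = 0.
Adding the 3 first-order conditions: 541 − 8Q = 0, so Q = 541/8.
Back-substituting: q_Y = (237 − 541/4)/2 = 407/8, q_C = (136 − 541/4)/2 = 3/8, q_E = (168 − 541/4)/2 = 131/8.
Total output Q = 541/8, so price P = 240 - 2·(541/8) = 419/4.

104.75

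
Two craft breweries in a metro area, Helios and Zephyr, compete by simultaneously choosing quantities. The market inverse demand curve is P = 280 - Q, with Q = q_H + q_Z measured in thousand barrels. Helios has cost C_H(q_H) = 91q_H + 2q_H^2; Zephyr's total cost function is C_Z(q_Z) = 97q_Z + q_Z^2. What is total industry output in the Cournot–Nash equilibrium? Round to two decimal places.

Helios's profit: π_H = (280 - Q)q_H - (91q_H + 2q_H²). Setting ∂π_H/∂q_H = 0: 189 - 6q_H - (q_Z) = 0.
Zephyr's first-order condition: 183 - 4q_Z - (q_H) = 0.
Best responses: q_H = (189 - q_Z)/6, q_Z = (183 - q_H)/4.
Solving the pair: q_H = 573/23, q_Z = 909/23.
Total output Q = 573/23 + 909/23 = 1482/23.

64.43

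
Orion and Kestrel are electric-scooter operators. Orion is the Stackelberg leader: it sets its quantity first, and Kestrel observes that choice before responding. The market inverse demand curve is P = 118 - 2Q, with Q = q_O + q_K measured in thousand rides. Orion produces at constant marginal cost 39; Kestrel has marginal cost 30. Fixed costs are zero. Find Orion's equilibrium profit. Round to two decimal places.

Solve by backward induction. Given q_O, the follower Kestrel maximises π_K = (118 - 2q_O - 2q_K)q_K - 30q_K.
Follower FOC: 88 - 2q_O - 4q_K = 0, so q_K(q_O) = (88 - 2q_O)/4.
The leader anticipates this reaction. Substituting into P = 118 - 2Q gives P = 74 - q_O, so π_O = (74 - q_O)q_O - 39q_O.
The leader's first-order condition 35 - 2q_O = 0 yields q_O = 35/2.
Then q_K = (88 - 2·(35/2))/4 = 53/4.
Price P = 118 - 2·(123/4) = 113/2.
Orion's profit: (113/2 - 39)·(35/2) = 1225/4.

306.25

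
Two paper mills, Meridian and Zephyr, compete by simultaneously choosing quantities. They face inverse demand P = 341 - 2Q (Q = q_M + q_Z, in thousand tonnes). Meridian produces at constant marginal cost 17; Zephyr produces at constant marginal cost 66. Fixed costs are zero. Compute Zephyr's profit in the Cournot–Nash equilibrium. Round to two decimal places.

Meridian's profit: π_M = (341 - 2Q)q_M - (17q_M). Setting ∂π_M/∂q_M = 0: 324 - 4q_M - 2(q_Z) = 0.
Zephyr's first-order condition: 275 - 4q_Z - 2(q_M) = 0.
Best responses: q_M = (324 - 2q_Z)/4, q_Z = (275 - 2q_M)/4.
Solving the pair: q_M = 373/6, q_Z = 113/3.
Price P = 341 - 2·(599/6) = 424/3.
Zephyr's profit: (424/3 - 66)·(113/3) = 2837.5556.

2837.56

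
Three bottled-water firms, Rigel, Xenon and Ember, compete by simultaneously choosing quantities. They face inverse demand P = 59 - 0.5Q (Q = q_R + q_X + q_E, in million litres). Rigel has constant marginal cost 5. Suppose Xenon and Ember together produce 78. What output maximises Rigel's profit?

15

With rivals' combined output fixed at 78, Rigel's profit is π_R = (59 - (1/2)·78 - (1/2)q_R)q_R - (5q_R) = (20 - (1/2)q_R)q_R - (5q_R).
∂π_R/∂q_R = 15 - q_R = 0, so q_R = 15.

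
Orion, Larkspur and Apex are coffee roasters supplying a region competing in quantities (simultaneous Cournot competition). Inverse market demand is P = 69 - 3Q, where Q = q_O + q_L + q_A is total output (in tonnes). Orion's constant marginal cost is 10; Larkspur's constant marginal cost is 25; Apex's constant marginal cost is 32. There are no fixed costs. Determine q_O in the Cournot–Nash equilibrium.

Orion's profit: π_O = (69 - 3Q)q_O - (10q_O). Setting ∂π_O/∂q_O = 0: 59 - 6q_O - 3(q_L + q_A) = 0.
Larkspur's first-order condition: 44 - 6q_L - 3(q_O + q_A) = 0.
Apex's first-order condition: 37 - 6q_A - 3(q_O + q_L) = 0.
Adding the 3 first-order conditions: 140 − 12Q = 0, so Q = 35/3.
Back-substituting: q_O = (59 − 35)/3 = 8, q_L = (44 − 35)/3 = 3, q_A = (37 − 35)/3 = 2/3.

8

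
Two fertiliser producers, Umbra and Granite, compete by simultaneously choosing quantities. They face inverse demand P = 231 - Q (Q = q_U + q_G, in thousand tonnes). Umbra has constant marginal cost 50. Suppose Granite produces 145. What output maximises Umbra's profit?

With the rival's output fixed at 145, Umbra's profit is π_U = (231 - 145 - q_U)q_U - (50q_U) = (86 - q_U)q_U - (50q_U).
∂π_U/∂q_U = 36 - 2q_U = 0, so q_U = 18.

18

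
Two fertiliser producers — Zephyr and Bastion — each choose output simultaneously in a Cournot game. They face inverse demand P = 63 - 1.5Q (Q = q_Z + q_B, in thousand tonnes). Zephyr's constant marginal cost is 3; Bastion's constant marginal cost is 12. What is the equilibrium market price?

26

Zephyr's profit: π_Z = (63 - 1.5Q)q_Z - (3q_Z). Setting ∂π_Z/∂q_Z = 0: 60 - 3q_Z - (3/2)(q_B) = 0.
Bastion's profit: π_B = (63 - 1.5Q)q_B - (12q_B). Setting ∂π_B/∂q_B = 0: 51 - 3q_B - (3/2)(q_Z) = 0.
Best responses: q_Z = (60 - (3/2)q_B)/3, q_B = (51 - (3/2)q_Z)/3.
Substituting one into the other gives q_Z = 46/3 and q_B = 28/3.
Total output Q = 74/3, so price P = 63 - (3/2)·(74/3) = 26.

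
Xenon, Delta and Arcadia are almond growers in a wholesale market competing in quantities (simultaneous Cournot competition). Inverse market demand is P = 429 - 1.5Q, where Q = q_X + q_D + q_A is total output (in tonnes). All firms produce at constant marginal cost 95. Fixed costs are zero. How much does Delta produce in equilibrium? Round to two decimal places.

A representative firm's profit is π_i = q_i(429 - 1.5Q) - 95q_i.
Setting ∂π_i/∂q_i = 0 with rivals' quantities fixed: 334 - 3q_i - (3/2)·Σ_{j≠i} q_j = 0.
By symmetry each firm produces the same amount; substituting Σ_{j≠i} q_j = 2q_i yields q_i = 334/6 = 167/3.

55.67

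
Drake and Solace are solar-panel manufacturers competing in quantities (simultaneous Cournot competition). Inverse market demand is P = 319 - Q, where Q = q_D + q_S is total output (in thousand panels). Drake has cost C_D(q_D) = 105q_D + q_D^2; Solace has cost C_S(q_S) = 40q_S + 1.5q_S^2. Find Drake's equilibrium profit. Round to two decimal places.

3466.38

Drake's profit: π_D = (319 - Q)q_D - (105q_D + q_D²). Setting ∂π_D/∂q_D = 0: 214 - 4q_D - (q_S) = 0.
Solace's profit: π_S = (319 - Q)q_S - (40q_S + (3/2)q_S²). Setting ∂π_S/∂q_S = 0: 279 - 5q_S - (q_D) = 0.
Best responses: q_D = (214 - q_S)/4, q_S = (279 - q_D)/5.
Substituting one into the other gives q_D = 791/19 and q_S = 902/19.
Price P = 319 - 1693/19 = 229.8947.
Drake's profit: 229.8947·(791/19) - 105·(791/19) - (791/19)² = 3466.3767.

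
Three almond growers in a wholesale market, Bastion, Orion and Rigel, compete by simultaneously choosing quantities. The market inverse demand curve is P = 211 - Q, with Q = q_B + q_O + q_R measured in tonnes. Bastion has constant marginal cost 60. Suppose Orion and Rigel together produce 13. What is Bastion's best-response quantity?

69

With rivals' combined output fixed at 13, Bastion's profit is π_B = (211 - 13 - q_B)q_B - (60q_B) = (198 - q_B)q_B - (60q_B).
∂π_B/∂q_B = 138 - 2q_B = 0, so q_B = 69.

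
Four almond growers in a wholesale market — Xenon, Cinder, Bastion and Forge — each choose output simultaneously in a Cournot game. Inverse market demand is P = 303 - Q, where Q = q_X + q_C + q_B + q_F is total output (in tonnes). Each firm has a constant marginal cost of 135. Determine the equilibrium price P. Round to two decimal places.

168.60

A representative firm's profit is π_i = q_i(303 - Q) - 135q_i.
Setting ∂π_i/∂q_i = 0 with rivals' quantities fixed: 168 - 2q_i - Σ_{j≠i} q_j = 0.
By symmetry each firm produces the same amount; substituting Σ_{j≠i} q_j = 3q_i yields q_i = 168/5.
Total output Q = 672/5, so price P = 303 - 672/5 = 843/5.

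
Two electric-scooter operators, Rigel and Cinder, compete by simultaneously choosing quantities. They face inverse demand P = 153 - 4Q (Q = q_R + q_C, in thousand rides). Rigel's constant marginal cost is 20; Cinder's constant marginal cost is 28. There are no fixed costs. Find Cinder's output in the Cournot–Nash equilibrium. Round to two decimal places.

9.75

Rigel's profit: π_R = (153 - 4Q)q_R - (20q_R). Setting ∂π_R/∂q_R = 0: 133 - 8q_R - 4(q_C) = 0.
Cinder's first-order condition: 125 - 8q_C - 4(q_R) = 0.
Best responses: q_R = (133 - 4q_C)/8, q_C = (125 - 4q_R)/8.
Solving the pair: q_R = 47/4, q_C = 39/4.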